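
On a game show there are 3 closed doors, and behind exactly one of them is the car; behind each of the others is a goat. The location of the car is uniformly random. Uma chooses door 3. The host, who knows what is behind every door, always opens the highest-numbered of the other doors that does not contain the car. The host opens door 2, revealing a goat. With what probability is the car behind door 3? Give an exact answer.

Condition on the true location of the car.
If it is behind either of doors 1 and 3 (prior 1/3 each): door 2 is the highest-numbered option available, probability 1; weight (1/3)·1 = 1/3 each.
If it is behind door 2 (prior 1/3): the host opened door 2, so this case is ruled out; weight (1/3)·0 = 0.
The weights sum to 2/3.
So P(the car behind door 3 | the host opened door 2) = (1/3) / (2/3) = 1/2.

1/2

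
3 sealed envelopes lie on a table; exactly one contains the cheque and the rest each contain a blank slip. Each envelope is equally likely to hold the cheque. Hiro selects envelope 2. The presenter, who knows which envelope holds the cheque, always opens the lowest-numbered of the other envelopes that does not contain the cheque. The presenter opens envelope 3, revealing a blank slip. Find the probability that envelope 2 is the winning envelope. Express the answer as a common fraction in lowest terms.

0

Apply Bayes' rule, conditioning on where the cheque actually is.
If it is in envelope 1 (prior 1/3): envelope 3 is the lowest-numbered option available, probability 1; weight (1/3)·1 = 1/3.
If it is in envelope 2 (prior 1/3): the presenter would have opened envelope 1 instead, probability 0; weight (1/3)·0 = 0.
If it is in envelope 3 (prior 1/3): the presenter opened envelope 3, so this case is ruled out; weight (1/3)·0 = 0.
The weights sum to 1/3.
So P(the cheque in envelope 2 | the presenter opened envelope 3) = 0 / (1/3) = 0.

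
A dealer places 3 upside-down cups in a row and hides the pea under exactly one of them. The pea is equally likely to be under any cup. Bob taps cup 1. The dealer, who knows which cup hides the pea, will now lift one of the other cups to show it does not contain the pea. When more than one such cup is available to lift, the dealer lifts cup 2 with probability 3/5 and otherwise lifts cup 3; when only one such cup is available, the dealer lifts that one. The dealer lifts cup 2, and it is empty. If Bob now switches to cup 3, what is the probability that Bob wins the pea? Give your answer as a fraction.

5/8

Apply Bayes' rule, conditioning on where the pea actually is.
If it is under cup 1 (prior 1/3): cup 2 is available, opened with probability 3/5; weight (1/3)·(3/5) = 1/5.
If it is under cup 2 (prior 1/3): the dealer opened cup 2, so this case is ruled out; weight (1/3)·0 = 0.
If it is under cup 3 (prior 1/3): only cup 2 is available, probability 1; weight (1/3)·1 = 1/3.
The weights sum to 8/15.
So P(the pea under cup 3 | the dealer opened cup 2) = (1/3) / (8/15) = 5/8.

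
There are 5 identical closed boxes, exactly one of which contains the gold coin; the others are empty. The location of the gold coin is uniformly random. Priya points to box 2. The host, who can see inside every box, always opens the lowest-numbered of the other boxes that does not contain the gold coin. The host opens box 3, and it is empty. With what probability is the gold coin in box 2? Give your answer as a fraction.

0

Apply Bayes' rule, conditioning on where the gold coin actually is.
If it is in box 1 (prior 1/5): box 3 is the lowest-numbered option available, probability 1; weight (1/5)·1 = 1/5.
If it is in any of boxes 2, 4, and 5 (prior 1/5 each): the host would have opened box 1 instead, probability 0; weight (1/5)·0 = 0 each.
If it is in box 3 (prior 1/5): the host opened box 3, so this case is ruled out; weight (1/5)·0 = 0.
The weights sum to 1/5.
So P(the gold coin in box 2 | the host opened box 3) = 0 / (1/5) = 0.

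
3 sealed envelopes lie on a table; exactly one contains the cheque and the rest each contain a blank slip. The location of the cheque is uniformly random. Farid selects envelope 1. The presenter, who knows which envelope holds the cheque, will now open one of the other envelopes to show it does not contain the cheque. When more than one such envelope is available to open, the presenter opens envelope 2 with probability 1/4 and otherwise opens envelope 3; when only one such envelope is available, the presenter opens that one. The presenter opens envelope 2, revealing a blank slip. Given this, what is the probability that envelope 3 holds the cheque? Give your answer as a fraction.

4/5

Consider each possible location of the cheque in turn.
If it is in envelope 1 (prior 1/3): envelope 2 is available, opened with probability 1/4; weight (1/3)·(1/4) = 1/12.
If it is in envelope 2 (prior 1/3): the presenter opened envelope 2, so this case is ruled out; weight (1/3)·0 = 0.
If it is in envelope 3 (prior 1/3): only envelope 2 is available, probability 1; weight (1/3)·1 = 1/3.
The weights sum to 5/12.
So P(the cheque in envelope 3 | the presenter opened envelope 2) = (1/3) / (5/12) = 4/5.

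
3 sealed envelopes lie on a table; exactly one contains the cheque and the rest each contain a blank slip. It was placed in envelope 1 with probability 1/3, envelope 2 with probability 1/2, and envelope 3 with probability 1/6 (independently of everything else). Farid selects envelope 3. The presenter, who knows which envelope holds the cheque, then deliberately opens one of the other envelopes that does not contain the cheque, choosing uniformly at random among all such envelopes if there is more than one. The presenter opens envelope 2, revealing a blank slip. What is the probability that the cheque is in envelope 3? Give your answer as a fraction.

Consider each possible location of the cheque in turn.
If it is in envelope 1 (prior 1/3): the presenter has no choice, probability 1; weight (1/3)·1 = 1/3.
If it is in envelope 2 (prior 1/2): the presenter opened envelope 2, so this case is ruled out; weight (1/2)·0 = 0.
If it is in envelope 3 (prior 1/6): the presenter has 2 equally likely choices, so probability 1/2; weight (1/6)·(1/2) = 1/12.
The weights sum to 5/12.
So P(the cheque in envelope 3 | the presenter opened envelope 2) = (1/12) / (5/12) = 1/5.

1/5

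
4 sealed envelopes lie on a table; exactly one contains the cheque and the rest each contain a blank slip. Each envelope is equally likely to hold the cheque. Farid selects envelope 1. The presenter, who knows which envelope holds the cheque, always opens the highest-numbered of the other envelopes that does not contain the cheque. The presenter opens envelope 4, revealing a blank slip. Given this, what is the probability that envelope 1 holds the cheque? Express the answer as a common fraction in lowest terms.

1/3

Consider each possible location of the cheque in turn.
If it is in any of envelopes 1, 2, and 3 (prior 1/4 each): envelope 4 is the highest-numbered option available, probability 1; weight (1/4)·1 = 1/4 each.
If it is in envelope 4 (prior 1/4): the presenter opened envelope 4, so this case is ruled out; weight (1/4)·0 = 0.
The weights sum to 3/4.
So P(the cheque in envelope 1 | the presenter opened envelope 4) = (1/4) / (3/4) = 1/3.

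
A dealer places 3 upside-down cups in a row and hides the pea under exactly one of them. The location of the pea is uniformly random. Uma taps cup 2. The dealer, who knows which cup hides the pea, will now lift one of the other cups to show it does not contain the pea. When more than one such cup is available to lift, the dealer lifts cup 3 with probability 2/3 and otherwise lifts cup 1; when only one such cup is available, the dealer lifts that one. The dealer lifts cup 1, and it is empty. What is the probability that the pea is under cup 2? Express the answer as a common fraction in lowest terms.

Apply Bayes' rule, conditioning on where the pea actually is.
If it is under cup 1 (prior 1/3): the dealer opened cup 1, so this case is ruled out; weight (1/3)·0 = 0.
If it is under cup 2 (prior 1/3): cup 3 is available but not opened, probability 1/3; weight (1/3)·(1/3) = 1/9.
If it is under cup 3 (prior 1/3): only cup 1 is available, probability 1; weight (1/3)·1 = 1/3.
The weights sum to 4/9.
So P(the pea under cup 2 | the dealer opened cup 1) = (1/9) / (4/9) = 1/4.

1/4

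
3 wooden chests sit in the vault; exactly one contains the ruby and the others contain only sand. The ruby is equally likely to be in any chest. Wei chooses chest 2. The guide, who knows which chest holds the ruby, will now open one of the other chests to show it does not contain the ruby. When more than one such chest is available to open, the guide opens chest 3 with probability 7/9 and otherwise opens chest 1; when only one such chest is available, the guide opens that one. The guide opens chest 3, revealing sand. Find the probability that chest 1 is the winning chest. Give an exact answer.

9/16

Consider each possible location of the ruby in turn.
If it is in chest 1 (prior 1/3): only chest 3 is available, probability 1; weight (1/3)·1 = 1/3.
If it is in chest 2 (prior 1/3): chest 3 is available, opened with probability 7/9; weight (1/3)·(7/9) = 7/27.
If it is in chest 3 (prior 1/3): the guide opened chest 3, so this case is ruled out; weight (1/3)·0 = 0.
The weights sum to 16/27.
So P(the ruby in chest 1 | the guide opened chest 3) = (1/3) / (16/27) = 9/16.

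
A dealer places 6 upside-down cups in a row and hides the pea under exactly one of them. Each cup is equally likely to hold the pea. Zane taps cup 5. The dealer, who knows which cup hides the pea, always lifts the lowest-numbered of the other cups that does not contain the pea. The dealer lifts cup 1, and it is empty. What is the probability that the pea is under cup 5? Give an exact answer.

1/5

Condition on the true location of the pea.
If it is under cup 1 (prior 1/6): the dealer opened cup 1, so this case is ruled out; weight (1/6)·0 = 0.
If it is under any of cups 2, 3, 4, 5, and 6 (prior 1/6 each): cup 1 is the lowest-numbered option available, probability 1; weight (1/6)·1 = 1/6 each.
The weights sum to 5/6.
So P(the pea under cup 5 | the dealer opened cup 1) = (1/6) / (5/6) = 1/5.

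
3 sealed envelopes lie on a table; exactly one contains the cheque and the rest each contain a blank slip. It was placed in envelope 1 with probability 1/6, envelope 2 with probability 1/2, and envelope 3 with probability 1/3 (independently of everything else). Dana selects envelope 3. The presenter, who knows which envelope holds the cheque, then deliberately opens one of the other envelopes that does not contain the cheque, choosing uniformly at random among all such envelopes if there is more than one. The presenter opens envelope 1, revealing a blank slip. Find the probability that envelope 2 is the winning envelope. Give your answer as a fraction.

3/4

Condition on the true location of the cheque.
If it is in envelope 1 (prior 1/6): the presenter opened envelope 1, so this case is ruled out; weight (1/6)·0 = 0.
If it is in envelope 2 (prior 1/2): the presenter has no choice, probability 1; weight (1/2)·1 = 1/2.
If it is in envelope 3 (prior 1/3): the presenter has 2 equally likely choices, so probability 1/2; weight (1/3)·(1/2) = 1/6.
The weights sum to 2/3.
So P(the cheque in envelope 2 | the presenter opened envelope 1) = (1/2) / (2/3) = 3/4.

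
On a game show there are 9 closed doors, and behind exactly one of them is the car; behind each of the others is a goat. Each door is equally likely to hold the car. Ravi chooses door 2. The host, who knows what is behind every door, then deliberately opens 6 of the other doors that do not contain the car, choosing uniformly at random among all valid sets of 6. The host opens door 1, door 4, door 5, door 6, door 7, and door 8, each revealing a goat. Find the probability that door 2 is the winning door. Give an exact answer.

Apply Bayes' rule, conditioning on where the car actually is.
If it is behind any of doors 1, 4, 5, 6, 7, and 8 (prior 1/9 each): that door was opened and seen not to hold the prize — ruled out; weight (1/9)·0 = 0 each.
If it is behind door 2 (prior 1/9): the host has 28 equally likely choices, so probability 1/28; weight (1/9)·(1/28) = 1/252.
If it is behind either of doors 3 and 9 (prior 1/9 each): the host has 7 equally likely choices, so probability 1/7; weight (1/9)·(1/7) = 1/63 each.
The weights sum to 1/28.
So P(the car behind door 2 | the host opened door 1, door 4, door 5, door 6, door 7, and door 8) = (1/252) / (1/28) = 1/9.

1/9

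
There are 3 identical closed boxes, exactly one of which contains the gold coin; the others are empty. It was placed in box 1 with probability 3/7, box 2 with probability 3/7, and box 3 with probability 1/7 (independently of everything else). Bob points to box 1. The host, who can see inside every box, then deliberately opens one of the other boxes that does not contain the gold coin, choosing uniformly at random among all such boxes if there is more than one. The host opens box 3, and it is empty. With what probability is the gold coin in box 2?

2/3

Consider each possible location of the gold coin in turn.
If it is in box 1 (prior 3/7): the host has 2 equally likely choices, so probability 1/2; weight (3/7)·(1/2) = 3/14.
If it is in box 2 (prior 3/7): the host has no choice, probability 1; weight (3/7)·1 = 3/7.
If it is in box 3 (prior 1/7): the host opened box 3, so this case is ruled out; weight (1/7)·0 = 0.
The weights sum to 9/14.
So P(the gold coin in box 2 | the host opened box 3) = (3/7) / (9/14) = 2/3.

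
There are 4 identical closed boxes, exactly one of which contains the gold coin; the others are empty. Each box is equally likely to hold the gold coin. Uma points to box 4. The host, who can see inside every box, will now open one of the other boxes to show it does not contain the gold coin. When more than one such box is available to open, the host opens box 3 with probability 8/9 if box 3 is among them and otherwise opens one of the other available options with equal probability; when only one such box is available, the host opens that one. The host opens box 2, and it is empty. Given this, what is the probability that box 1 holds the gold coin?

Consider each possible location of the gold coin in turn.
If it is in box 1 (prior 1/4): box 3 is available but not opened, probability 1/9; weight (1/4)·(1/9) = 1/36.
If it is in box 2 (prior 1/4): the host opened box 2, so this case is ruled out; weight (1/4)·0 = 0.
If it is in box 3 (prior 1/4): box 3 holds the prize so is unavailable; the host chooses uniformly among the 2 others, probability 1/2; weight (1/4)·(1/2) = 1/8.
If it is in box 4 (prior 1/4): box 3 is available but not opened; box 2 gets probability (1 − 8/9)/2 = 1/18; weight (1/4)·(1/18) = 1/72.
The weights sum to 1/6.
So P(the gold coin in box 1 | the host opened box 2) = (1/36) / (1/6) = 1/6.

1/6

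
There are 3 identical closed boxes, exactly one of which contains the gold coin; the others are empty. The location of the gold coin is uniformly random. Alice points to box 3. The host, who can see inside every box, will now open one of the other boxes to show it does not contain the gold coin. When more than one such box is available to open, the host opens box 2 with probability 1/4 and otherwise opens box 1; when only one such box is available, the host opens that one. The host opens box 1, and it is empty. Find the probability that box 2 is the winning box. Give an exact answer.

Apply Bayes' rule, conditioning on where the gold coin actually is.
If it is in box 1 (prior 1/3): the host opened box 1, so this case is ruled out; weight (1/3)·0 = 0.
If it is in box 2 (prior 1/3): only box 1 is available, probability 1; weight (1/3)·1 = 1/3.
If it is in box 3 (prior 1/3): box 2 is available but not opened, probability 3/4; weight (1/3)·(3/4) = 1/4.
The weights sum to 7/12.
So P(the gold coin in box 2 | the host opened box 1) = (1/3) / (7/12) = 4/7.

4/7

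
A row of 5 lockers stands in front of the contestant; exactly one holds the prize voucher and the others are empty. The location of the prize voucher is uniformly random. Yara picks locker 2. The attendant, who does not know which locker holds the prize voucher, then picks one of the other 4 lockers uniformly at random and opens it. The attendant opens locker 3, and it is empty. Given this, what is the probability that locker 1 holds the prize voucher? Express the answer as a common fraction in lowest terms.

Consider each possible location of the prize voucher in turn.
If it is in any of lockers 1, 2, 4, and 5 (prior 1/5 each): the attendant picks locker 3 with probability 1/4 regardless, and it is not the prize; weight (1/5)·(1/4) = 1/20 each.
If it is in locker 3 (prior 1/5): the attendant opened locker 3, so this case is ruled out; weight (1/5)·0 = 0.
The weights sum to 1/5.
So P(the prize voucher in locker 1 | the attendant opened locker 3) = (1/20) / (1/5) = 1/4.

1/4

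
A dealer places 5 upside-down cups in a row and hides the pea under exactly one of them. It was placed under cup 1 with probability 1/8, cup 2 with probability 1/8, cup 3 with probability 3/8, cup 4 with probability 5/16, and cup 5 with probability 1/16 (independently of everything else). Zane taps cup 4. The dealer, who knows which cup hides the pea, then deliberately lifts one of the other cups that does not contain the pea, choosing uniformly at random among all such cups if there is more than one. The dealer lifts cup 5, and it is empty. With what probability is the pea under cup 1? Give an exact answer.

Apply Bayes' rule, conditioning on where the pea actually is.
If it is under either of cups 1 and 2 (prior 1/8 each): the dealer has 3 equally likely choices, so probability 1/3; weight (1/8)·(1/3) = 1/24 each.
If it is under cup 3 (prior 3/8): the dealer has 3 equally likely choices, so probability 1/3; weight (3/8)·(1/3) = 1/8.
If it is under cup 4 (prior 5/16): the dealer has 4 equally likely choices, so probability 1/4; weight (5/16)·(1/4) = 5/64.
If it is under cup 5 (prior 1/16): the dealer opened cup 5, so this case is ruled out; weight (1/16)·0 = 0.
The weights sum to 55/192.
So P(the pea under cup 1 | the dealer opened cup 5) = (1/24) / (55/192) = 8/55.

8/55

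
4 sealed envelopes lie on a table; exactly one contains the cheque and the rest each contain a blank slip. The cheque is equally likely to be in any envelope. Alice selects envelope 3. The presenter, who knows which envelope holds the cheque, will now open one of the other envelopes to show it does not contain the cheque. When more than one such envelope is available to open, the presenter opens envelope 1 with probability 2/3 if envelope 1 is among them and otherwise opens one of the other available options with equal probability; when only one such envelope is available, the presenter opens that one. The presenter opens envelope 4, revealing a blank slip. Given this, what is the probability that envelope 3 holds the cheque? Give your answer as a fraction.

Condition on the true location of the cheque.
If it is in envelope 1 (prior 1/4): envelope 1 holds the prize so is unavailable; the presenter chooses uniformly among the 2 others, probability 1/2; weight (1/4)·(1/2) = 1/8.
If it is in envelope 2 (prior 1/4): envelope 1 is available but not opened, probability 1/3; weight (1/4)·(1/3) = 1/12.
If it is in envelope 3 (prior 1/4): envelope 1 is available but not opened; envelope 4 gets probability (1 − 2/3)/2 = 1/6; weight (1/4)·(1/6) = 1/24.
If it is in envelope 4 (prior 1/4): the presenter opened envelope 4, so this case is ruled out; weight (1/4)·0 = 0.
The weights sum to 1/4.
So P(the cheque in envelope 3 | the presenter opened envelope 4) = (1/24) / (1/4) = 1/6.

1/6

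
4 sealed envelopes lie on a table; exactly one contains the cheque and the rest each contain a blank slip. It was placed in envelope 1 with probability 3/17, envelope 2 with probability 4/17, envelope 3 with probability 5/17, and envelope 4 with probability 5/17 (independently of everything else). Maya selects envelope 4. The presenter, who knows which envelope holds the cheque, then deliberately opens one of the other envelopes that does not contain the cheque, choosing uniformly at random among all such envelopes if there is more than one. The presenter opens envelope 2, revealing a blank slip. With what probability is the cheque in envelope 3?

Condition on the true location of the cheque.
If it is in envelope 1 (prior 3/17): the presenter has 2 equally likely choices, so probability 1/2; weight (3/17)·(1/2) = 3/34.
If it is in envelope 2 (prior 4/17): the presenter opened envelope 2, so this case is ruled out; weight (4/17)·0 = 0.
If it is in envelope 3 (prior 5/17): the presenter has 2 equally likely choices, so probability 1/2; weight (5/17)·(1/2) = 5/34.
If it is in envelope 4 (prior 5/17): the presenter has 3 equally likely choices, so probability 1/3; weight (5/17)·(1/3) = 5/51.
The weights sum to 1/3.
So P(the cheque in envelope 3 | the presenter opened envelope 2) = (5/34) / (1/3) = 15/34.

15/34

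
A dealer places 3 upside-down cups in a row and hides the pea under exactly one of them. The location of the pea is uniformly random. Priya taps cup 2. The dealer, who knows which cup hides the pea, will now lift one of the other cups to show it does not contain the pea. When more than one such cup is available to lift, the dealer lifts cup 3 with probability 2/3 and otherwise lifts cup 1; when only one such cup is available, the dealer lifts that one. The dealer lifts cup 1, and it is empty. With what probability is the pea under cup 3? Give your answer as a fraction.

3/4

Consider each possible location of the pea in turn.
If it is under cup 1 (prior 1/3): the dealer opened cup 1, so this case is ruled out; weight (1/3)·0 = 0.
If it is under cup 2 (prior 1/3): cup 3 is available but not opened, probability 1/3; weight (1/3)·(1/3) = 1/9.
If it is under cup 3 (prior 1/3): only cup 1 is available, probability 1; weight (1/3)·1 = 1/3.
The weights sum to 4/9.
So P(the pea under cup 3 | the dealer opened cup 1) = (1/3) / (4/9) = 3/4.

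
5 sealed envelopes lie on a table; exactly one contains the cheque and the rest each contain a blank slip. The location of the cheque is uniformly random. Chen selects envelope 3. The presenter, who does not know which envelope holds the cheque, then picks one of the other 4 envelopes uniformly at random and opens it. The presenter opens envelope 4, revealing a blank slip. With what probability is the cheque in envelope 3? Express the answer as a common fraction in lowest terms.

1/4

Apply Bayes' rule, conditioning on where the cheque actually is.
If it is in any of envelopes 1, 2, 3, and 5 (prior 1/5 each): the presenter picks envelope 4 with probability 1/4 regardless, and it is not the prize; weight (1/5)·(1/4) = 1/20 each.
If it is in envelope 4 (prior 1/5): the presenter opened envelope 4, so this case is ruled out; weight (1/5)·0 = 0.
The weights sum to 1/5.
So P(the cheque in envelope 3 | the presenter opened envelope 4) = (1/20) / (1/5) = 1/4.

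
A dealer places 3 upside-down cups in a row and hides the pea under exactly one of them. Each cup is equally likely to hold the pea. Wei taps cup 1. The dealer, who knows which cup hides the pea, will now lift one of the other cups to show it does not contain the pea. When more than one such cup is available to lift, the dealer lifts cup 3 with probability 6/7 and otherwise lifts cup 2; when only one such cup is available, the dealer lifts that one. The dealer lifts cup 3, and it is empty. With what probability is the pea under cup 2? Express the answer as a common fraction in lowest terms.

7/13

Consider each possible location of the pea in turn.
If it is under cup 1 (prior 1/3): cup 3 is available, opened with probability 6/7; weight (1/3)·(6/7) = 2/7.
If it is under cup 2 (prior 1/3): only cup 3 is available, probability 1; weight (1/3)·1 = 1/3.
If it is under cup 3 (prior 1/3): the dealer opened cup 3, so this case is ruled out; weight (1/3)·0 = 0.
The weights sum to 13/21.
So P(the pea under cup 2 | the dealer opened cup 3) = (1/3) / (13/21) = 7/13.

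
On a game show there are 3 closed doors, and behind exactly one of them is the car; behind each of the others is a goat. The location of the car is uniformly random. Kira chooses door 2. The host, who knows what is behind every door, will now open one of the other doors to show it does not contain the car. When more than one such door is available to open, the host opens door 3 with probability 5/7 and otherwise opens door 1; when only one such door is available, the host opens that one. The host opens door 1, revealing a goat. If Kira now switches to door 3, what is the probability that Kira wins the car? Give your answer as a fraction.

7/9

Apply Bayes' rule, conditioning on where the car actually is.
If it is behind door 1 (prior 1/3): the host opened door 1, so this case is ruled out; weight (1/3)·0 = 0.
If it is behind door 2 (prior 1/3): door 3 is available but not opened, probability 2/7; weight (1/3)·(2/7) = 2/21.
If it is behind door 3 (prior 1/3): only door 1 is available, probability 1; weight (1/3)·1 = 1/3.
The weights sum to 3/7.
So P(the car behind door 3 | the host opened door 1) = (1/3) / (3/7) = 7/9.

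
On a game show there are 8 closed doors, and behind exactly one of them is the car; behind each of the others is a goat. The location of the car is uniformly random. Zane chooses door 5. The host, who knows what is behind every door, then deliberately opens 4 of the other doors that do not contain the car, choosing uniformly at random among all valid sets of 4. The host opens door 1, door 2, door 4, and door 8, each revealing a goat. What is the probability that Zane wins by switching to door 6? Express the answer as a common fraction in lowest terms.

Apply Bayes' rule, conditioning on where the car actually is.
If it is behind any of doors 1, 2, 4, and 8 (prior 1/8 each): that door was opened and seen not to hold the prize — ruled out; weight (1/8)·0 = 0 each.
If it is behind any of doors 3, 6, and 7 (prior 1/8 each): the host has 15 equally likely choices, so probability 1/15; weight (1/8)·(1/15) = 1/120 each.
If it is behind door 5 (prior 1/8): the host has 35 equally likely choices, so probability 1/35; weight (1/8)·(1/35) = 1/280.
The weights sum to 1/35.
So P(the car behind door 6 | the host opened door 1, door 2, door 4, and door 8) = (1/120) / (1/35) = 7/24.

7/24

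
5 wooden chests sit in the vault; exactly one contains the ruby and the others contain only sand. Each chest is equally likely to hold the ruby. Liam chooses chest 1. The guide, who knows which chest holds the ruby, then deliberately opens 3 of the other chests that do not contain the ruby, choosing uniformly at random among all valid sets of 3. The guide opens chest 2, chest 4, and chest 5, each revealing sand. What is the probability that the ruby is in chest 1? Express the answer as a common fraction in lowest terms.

1/5

Condition on the true location of the ruby.
If it is in chest 1 (prior 1/5): the guide has 4 equally likely choices, so probability 1/4; weight (1/5)·(1/4) = 1/20.
If it is in any of chests 2, 4, and 5 (prior 1/5 each): that chest was opened and seen not to hold the prize — ruled out; weight (1/5)·0 = 0 each.
If it is in chest 3 (prior 1/5): the guide has no choice, probability 1; weight (1/5)·1 = 1/5.
The weights sum to 1/4.
So P(the ruby in chest 1 | the guide opened chest 2, chest 4, and chest 5) = (1/20) / (1/4) = 1/5.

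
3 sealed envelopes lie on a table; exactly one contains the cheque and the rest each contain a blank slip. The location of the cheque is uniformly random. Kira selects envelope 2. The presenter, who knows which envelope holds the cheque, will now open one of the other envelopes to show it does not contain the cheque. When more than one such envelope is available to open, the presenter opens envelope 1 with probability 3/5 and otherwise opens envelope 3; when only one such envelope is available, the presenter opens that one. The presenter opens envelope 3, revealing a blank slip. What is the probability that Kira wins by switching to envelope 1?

5/7

Condition on the true location of the cheque.
If it is in envelope 1 (prior 1/3): only envelope 3 is available, probability 1; weight (1/3)·1 = 1/3.
If it is in envelope 2 (prior 1/3): envelope 1 is available but not opened, probability 2/5; weight (1/3)·(2/5) = 2/15.
If it is in envelope 3 (prior 1/3): the presenter opened envelope 3, so this case is ruled out; weight (1/3)·0 = 0.
The weights sum to 7/15.
So P(the cheque in envelope 1 | the presenter opened envelope 3) = (1/3) / (7/15) = 5/7.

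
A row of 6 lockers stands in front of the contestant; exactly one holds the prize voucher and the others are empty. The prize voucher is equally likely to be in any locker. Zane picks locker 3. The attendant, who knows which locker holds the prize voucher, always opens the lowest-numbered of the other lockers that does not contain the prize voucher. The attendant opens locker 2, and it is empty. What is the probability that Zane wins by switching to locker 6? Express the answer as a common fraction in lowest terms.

Consider each possible location of the prize voucher in turn.
If it is in locker 1 (prior 1/6): locker 2 is the lowest-numbered option available, probability 1; weight (1/6)·1 = 1/6.
If it is in locker 2 (prior 1/6): the attendant opened locker 2, so this case is ruled out; weight (1/6)·0 = 0.
If it is in any of lockers 3, 4, 5, and 6 (prior 1/6 each): the attendant would have opened locker 1 instead, probability 0; weight (1/6)·0 = 0 each.
The weights sum to 1/6.
So P(the prize voucher in locker 6 | the attendant opened locker 2) = 0 / (1/6) = 0.

0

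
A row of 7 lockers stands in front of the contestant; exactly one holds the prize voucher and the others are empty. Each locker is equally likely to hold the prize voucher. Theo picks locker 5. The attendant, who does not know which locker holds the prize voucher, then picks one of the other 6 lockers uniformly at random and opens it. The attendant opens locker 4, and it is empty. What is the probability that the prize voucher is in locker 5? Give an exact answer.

Because the attendant chose which locker to open without knowing where the prize voucher is, the choice is independent of the prize location. Learning that locker 4 does not hold the prize voucher simply rules out that one location and leaves the remaining 6 lockers still equally likely by symmetry.
So P(the prize voucher in locker 5) = 1/6.

1/6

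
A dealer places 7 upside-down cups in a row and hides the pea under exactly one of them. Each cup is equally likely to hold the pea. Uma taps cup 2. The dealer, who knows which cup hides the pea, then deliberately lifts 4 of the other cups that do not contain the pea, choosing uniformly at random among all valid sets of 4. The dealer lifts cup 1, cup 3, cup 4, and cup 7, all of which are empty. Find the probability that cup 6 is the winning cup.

3/7

Condition on the true location of the pea.
If it is under any of cups 1, 3, 4, and 7 (prior 1/7 each): that cup was opened and seen not to hold the prize — ruled out; weight (1/7)·0 = 0 each.
If it is under cup 2 (prior 1/7): the dealer has 15 equally likely choices, so probability 1/15; weight (1/7)·(1/15) = 1/105.
If it is under either of cups 5 and 6 (prior 1/7 each): the dealer has 5 equally likely choices, so probability 1/5; weight (1/7)·(1/5) = 1/35 each.
The weights sum to 1/15.
So P(the pea under cup 6 | the dealer opened cup 1, cup 3, cup 4, and cup 7) = (1/35) / (1/15) = 3/7.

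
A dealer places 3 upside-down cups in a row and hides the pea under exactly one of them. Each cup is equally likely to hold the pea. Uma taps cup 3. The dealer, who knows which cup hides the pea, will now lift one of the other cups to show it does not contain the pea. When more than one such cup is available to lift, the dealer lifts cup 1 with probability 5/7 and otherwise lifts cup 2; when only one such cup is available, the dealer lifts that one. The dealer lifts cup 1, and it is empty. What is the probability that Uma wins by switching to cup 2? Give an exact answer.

Condition on the true location of the pea.
If it is under cup 1 (prior 1/3): the dealer opened cup 1, so this case is ruled out; weight (1/3)·0 = 0.
If it is under cup 2 (prior 1/3): only cup 1 is available, probability 1; weight (1/3)·1 = 1/3.
If it is under cup 3 (prior 1/3): cup 1 is available, opened with probability 5/7; weight (1/3)·(5/7) = 5/21.
The weights sum to 4/7.
So P(the pea under cup 2 | the dealer opened cup 1) = (1/3) / (4/7) = 7/12.

7/12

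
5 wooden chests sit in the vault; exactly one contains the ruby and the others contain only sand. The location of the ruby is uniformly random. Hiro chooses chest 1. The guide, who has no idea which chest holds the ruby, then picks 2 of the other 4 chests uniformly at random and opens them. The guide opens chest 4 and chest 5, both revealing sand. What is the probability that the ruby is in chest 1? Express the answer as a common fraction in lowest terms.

1/3

Because the guide chose which chests to open without knowing where the ruby is, the choice is independent of the prize location. Learning that none of the 2 opened chests holds the ruby simply rules out those 2 locations and leaves the remaining 3 chests still equally likely by symmetry.
So P(the ruby in chest 1) = 1/3.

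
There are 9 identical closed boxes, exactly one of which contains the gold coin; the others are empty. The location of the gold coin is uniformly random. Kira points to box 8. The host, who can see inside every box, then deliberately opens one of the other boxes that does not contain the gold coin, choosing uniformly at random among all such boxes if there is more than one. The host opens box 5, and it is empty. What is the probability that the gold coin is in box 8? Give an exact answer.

1/9

Apply Bayes' rule, conditioning on where the gold coin actually is.
If it is in any of boxes 1, 2, 3, 4, 6, 7, and 9 (prior 1/9 each): the host has 7 equally likely choices, so probability 1/7; weight (1/9)·(1/7) = 1/63 each.
If it is in box 5 (prior 1/9): the host opened box 5, so this case is ruled out; weight (1/9)·0 = 0.
If it is in box 8 (prior 1/9): the host has 8 equally likely choices, so probability 1/8; weight (1/9)·(1/8) = 1/72.
The weights sum to 1/8.
So P(the gold coin in box 8 | the host opened box 5) = (1/72) / (1/8) = 1/9.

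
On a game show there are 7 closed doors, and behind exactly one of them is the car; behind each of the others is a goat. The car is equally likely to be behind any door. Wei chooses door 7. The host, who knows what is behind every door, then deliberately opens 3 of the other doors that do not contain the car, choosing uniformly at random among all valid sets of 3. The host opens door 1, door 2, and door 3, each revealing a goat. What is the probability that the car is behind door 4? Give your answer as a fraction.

Consider each possible location of the car in turn.
If it is behind any of doors 1, 2, and 3 (prior 1/7 each): that door was opened and seen not to hold the prize — ruled out; weight (1/7)·0 = 0 each.
If it is behind any of doors 4, 5, and 6 (prior 1/7 each): the host has 10 equally likely choices, so probability 1/10; weight (1/7)·(1/10) = 1/70 each.
If it is behind door 7 (prior 1/7): the host has 20 equally likely choices, so probability 1/20; weight (1/7)·(1/20) = 1/140.
The weights sum to 1/20.
So P(the car behind door 4 | the host opened door 1, door 2, and door 3) = (1/70) / (1/20) = 2/7.

2/7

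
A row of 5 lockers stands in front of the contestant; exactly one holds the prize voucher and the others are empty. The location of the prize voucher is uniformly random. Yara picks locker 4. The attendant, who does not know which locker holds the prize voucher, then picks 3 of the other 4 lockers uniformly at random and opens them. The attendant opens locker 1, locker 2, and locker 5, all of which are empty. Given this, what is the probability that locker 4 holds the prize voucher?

1/2

Consider each possible location of the prize voucher in turn.
If it is in any of lockers 1, 2, and 5 (prior 1/5 each): that locker was opened and seen not to hold the prize — ruled out; weight (1/5)·0 = 0 each.
If it is in either of lockers 3 and 4 (prior 1/5 each): the attendant picks exactly this set with probability 1/4 regardless, and none is the prize; weight (1/5)·(1/4) = 1/20 each.
The weights sum to 1/10.
So P(the prize voucher in locker 4 | the attendant opened locker 1, locker 2, and locker 5) = (1/20) / (1/10) = 1/2.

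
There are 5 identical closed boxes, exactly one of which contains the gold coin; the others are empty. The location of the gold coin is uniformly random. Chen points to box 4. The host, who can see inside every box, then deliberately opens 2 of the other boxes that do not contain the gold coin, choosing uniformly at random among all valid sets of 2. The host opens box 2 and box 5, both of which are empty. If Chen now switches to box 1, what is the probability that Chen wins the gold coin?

2/5

Consider each possible location of the gold coin in turn.
If it is in either of boxes 1 and 3 (prior 1/5 each): the host has 3 equally likely choices, so probability 1/3; weight (1/5)·(1/3) = 1/15 each.
If it is in either of boxes 2 and 5 (prior 1/5 each): that box was opened and seen not to hold the prize — ruled out; weight (1/5)·0 = 0 each.
If it is in box 4 (prior 1/5): the host has 6 equally likely choices, so probability 1/6; weight (1/5)·(1/6) = 1/30.
The weights sum to 1/6.
So P(the gold coin in box 1 | the host opened box 2 and box 5) = (1/15) / (1/6) = 2/5.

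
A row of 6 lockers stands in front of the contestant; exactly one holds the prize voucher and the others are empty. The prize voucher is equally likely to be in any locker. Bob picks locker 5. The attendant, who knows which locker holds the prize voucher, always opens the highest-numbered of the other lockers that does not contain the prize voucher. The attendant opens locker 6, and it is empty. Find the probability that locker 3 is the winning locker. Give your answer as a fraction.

Consider each possible location of the prize voucher in turn.
If it is in any of lockers 1, 2, 3, 4, and 5 (prior 1/6 each): locker 6 is the highest-numbered option available, probability 1; weight (1/6)·1 = 1/6 each.
If it is in locker 6 (prior 1/6): the attendant opened locker 6, so this case is ruled out; weight (1/6)·0 = 0.
The weights sum to 5/6.
So P(the prize voucher in locker 3 | the attendant opened locker 6) = (1/6) / (5/6) = 1/5.

1/5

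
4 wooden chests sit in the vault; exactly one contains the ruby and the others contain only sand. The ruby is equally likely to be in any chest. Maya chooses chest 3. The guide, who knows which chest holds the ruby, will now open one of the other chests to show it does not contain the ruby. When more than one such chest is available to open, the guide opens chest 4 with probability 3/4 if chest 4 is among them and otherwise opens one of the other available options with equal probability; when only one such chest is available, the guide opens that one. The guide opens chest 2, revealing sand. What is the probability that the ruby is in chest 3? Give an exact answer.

1/7

Condition on the true location of the ruby.
If it is in chest 1 (prior 1/4): chest 4 is available but not opened, probability 1/4; weight (1/4)·(1/4) = 1/16.
If it is in chest 2 (prior 1/4): the guide opened chest 2, so this case is ruled out; weight (1/4)·0 = 0.
If it is in chest 3 (prior 1/4): chest 4 is available but not opened; chest 2 gets probability (1 − 3/4)/2 = 1/8; weight (1/4)·(1/8) = 1/32.
If it is in chest 4 (prior 1/4): chest 4 holds the prize so is unavailable; the guide chooses uniformly among the 2 others, probability 1/2; weight (1/4)·(1/2) = 1/8.
The weights sum to 7/32.
So P(the ruby in chest 3 | the guide opened chest 2) = (1/32) / (7/32) = 1/7.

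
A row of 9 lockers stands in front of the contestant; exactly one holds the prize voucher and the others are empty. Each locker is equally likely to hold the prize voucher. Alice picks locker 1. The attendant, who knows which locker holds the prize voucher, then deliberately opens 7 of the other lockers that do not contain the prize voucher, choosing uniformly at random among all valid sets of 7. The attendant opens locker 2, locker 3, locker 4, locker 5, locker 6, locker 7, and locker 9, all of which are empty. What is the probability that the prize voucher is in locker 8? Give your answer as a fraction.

8/9

Apply Bayes' rule, conditioning on where the prize voucher actually is.
If it is in locker 1 (prior 1/9): the attendant has 8 equally likely choices, so probability 1/8; weight (1/9)·(1/8) = 1/72.
If it is in any of lockers 2, 3, 4, 5, 6, 7, and 9 (prior 1/9 each): that locker was opened and seen not to hold the prize — ruled out; weight (1/9)·0 = 0 each.
If it is in locker 8 (prior 1/9): the attendant has no choice, probability 1; weight (1/9)·1 = 1/9.
The weights sum to 1/8.
So P(the prize voucher in locker 8 | the attendant opened locker 2, locker 3, locker 4, locker 5, locker 6, locker 7, and locker 9) = (1/9) / (1/8) = 8/9.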